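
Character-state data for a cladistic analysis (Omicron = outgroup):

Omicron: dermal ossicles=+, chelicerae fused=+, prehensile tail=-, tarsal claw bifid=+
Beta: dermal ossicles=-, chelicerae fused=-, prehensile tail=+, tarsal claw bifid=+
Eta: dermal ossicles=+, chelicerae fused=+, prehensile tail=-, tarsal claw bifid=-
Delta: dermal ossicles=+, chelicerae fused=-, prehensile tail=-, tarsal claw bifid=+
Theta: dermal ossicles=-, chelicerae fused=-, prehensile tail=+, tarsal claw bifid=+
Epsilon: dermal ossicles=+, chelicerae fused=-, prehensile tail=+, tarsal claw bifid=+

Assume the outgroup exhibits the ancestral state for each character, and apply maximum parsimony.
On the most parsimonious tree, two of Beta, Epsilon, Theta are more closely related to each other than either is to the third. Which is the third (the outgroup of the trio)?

Epsilon

Character polarity is set by the outgroup: the derived state is whichever differs from the outgroup's state, so for dermal ossicles, chelicerae fused, tarsal claw bifid the derived state is '-', and for the remaining characters it is '+'.
dermal ossicles (derived state '-') is shared by Beta and Theta — a synapomorphy uniting that clade.
chelicerae fused (derived state '-') is shared by Beta, Delta, Epsilon, and Theta — a synapomorphy uniting that clade.
Only Beta, Epsilon, and Theta show the derived state '+' for prehensile tail, supporting them as a clade.
tarsal claw bifid (derived state '-') is unique to Eta (autapomorphy; uninformative for grouping).
Most parsimonious ingroup topology: ((((Beta,Theta),Epsilon),Delta),Eta).
Beta and Theta share a more recent common ancestor with each other than either does with Epsilon, so Epsilon is the least closely related of the three.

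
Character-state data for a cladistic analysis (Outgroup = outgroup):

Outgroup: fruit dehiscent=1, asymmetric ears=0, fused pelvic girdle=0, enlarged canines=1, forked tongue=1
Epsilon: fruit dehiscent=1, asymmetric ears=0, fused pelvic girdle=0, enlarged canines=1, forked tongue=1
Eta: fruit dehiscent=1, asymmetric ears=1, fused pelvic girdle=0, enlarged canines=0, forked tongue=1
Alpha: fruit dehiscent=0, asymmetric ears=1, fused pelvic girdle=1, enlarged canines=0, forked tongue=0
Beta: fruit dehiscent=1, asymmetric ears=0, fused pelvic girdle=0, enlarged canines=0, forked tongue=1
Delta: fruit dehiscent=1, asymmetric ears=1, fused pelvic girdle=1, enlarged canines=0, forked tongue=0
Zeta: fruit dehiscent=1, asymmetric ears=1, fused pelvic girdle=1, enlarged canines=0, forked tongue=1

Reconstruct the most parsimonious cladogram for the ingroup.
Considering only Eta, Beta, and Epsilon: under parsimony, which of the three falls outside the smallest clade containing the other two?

Character polarity is set by the outgroup: the derived state is whichever differs from the outgroup's state, so for fruit dehiscent, enlarged canines, forked tongue the derived state is '0', and for the remaining characters it is '1'.
fruit dehiscent: derived state '0' in Alpha only — an autapomorphy, so it tells us nothing about relationships among taxa.
Only Alpha, Delta, Eta, and Zeta show the derived state '1' for asymmetric ears, supporting them as a clade.
fused pelvic girdle: derived state '1' in Alpha, Delta, and Zeta only — synapomorphy for {Alpha, Delta, Zeta}.
Only Alpha, Beta, Delta, Eta, and Zeta show the derived state '0' for enlarged canines, supporting them as a clade.
forked tongue: derived state '0' in Alpha and Delta only — synapomorphy for {Alpha, Delta}.
Most parsimonious ingroup topology: (Epsilon,((Eta,((Alpha,Delta),Zeta)),Beta)).
Eta and Beta share a more recent common ancestor with each other than either does with Epsilon, so Epsilon is the least closely related of the three.

Epsilon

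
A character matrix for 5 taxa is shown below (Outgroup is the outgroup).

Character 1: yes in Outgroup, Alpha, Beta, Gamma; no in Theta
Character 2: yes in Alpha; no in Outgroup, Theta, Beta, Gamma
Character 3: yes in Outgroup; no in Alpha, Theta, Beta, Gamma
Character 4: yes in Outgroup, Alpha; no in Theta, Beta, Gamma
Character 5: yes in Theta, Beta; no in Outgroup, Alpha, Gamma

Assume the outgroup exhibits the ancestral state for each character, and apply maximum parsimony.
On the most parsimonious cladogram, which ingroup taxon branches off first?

Alpha

Character polarity is set by the outgroup: the derived state is whichever differs from the outgroup's state, so for Character 1, Character 3, Character 4 the derived state is 'no', and for the remaining characters it is 'yes'.
Character 1: derived state 'no' in Theta only — an autapomorphy, so it tells us nothing about relationships among taxa.
Character 2: derived state 'yes' in Alpha only — an autapomorphy, so it tells us nothing about relationships among taxa.
Character 3 (derived state 'no') is shared by all ingroup taxa — unites the whole ingroup.
Only Beta, Gamma, and Theta show the derived state 'no' for Character 4, supporting them as a clade.
Character 5: derived state 'yes' in Beta and Theta only — synapomorphy for {Beta, Theta}.
Most parsimonious ingroup topology: (Alpha,((Theta,Beta),Gamma)).
Alpha is sister to the clade containing all other ingroup taxa, so it is the earliest-diverging (most basal) ingroup lineage.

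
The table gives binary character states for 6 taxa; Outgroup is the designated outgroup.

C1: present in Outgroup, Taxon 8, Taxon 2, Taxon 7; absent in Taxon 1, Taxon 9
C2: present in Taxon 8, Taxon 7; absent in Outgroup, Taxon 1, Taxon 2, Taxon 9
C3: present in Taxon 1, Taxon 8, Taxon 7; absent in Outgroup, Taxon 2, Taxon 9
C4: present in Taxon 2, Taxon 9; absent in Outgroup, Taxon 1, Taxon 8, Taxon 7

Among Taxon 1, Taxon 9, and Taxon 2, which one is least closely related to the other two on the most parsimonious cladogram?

Character polarity is set by the outgroup: the derived state is whichever differs from the outgroup's state, so for C1 the derived state is 'absent', and for the remaining characters it is 'present'.
C1 (state 'absent') occurs in Taxon 1 and Taxon 9 but conflicts with the nesting implied by the other characters — most parsimoniously interpreted as homoplasy.
Only Taxon 7 and Taxon 8 show the derived state 'present' for C2, supporting them as a clade.
C3: derived state 'present' in Taxon 1, Taxon 7, and Taxon 8 only — synapomorphy for {Taxon 1, Taxon 7, Taxon 8}.
C4 (derived state 'present') is shared by Taxon 2 and Taxon 9 — a synapomorphy uniting that clade.
Most parsimonious ingroup topology: ((Taxon 2,Taxon 9),(Taxon 1,(Taxon 8,Taxon 7))).
Taxon 2 and Taxon 9 share a more recent common ancestor with each other than either does with Taxon 1, so Taxon 1 is the least closely related of the three.

Taxon 1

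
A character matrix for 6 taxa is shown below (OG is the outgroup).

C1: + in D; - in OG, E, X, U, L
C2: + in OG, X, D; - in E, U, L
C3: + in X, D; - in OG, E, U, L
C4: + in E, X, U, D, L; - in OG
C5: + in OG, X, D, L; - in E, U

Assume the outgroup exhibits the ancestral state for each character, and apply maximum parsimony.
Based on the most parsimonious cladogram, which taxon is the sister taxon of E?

Character polarity is set by the outgroup: the derived state is whichever differs from the outgroup's state, so for C2, C5 the derived state is '-', and for the remaining characters it is '+'.
C1 (derived state '+') is unique to D (autapomorphy; uninformative for grouping).
Only E, L, and U show the derived state '-' for C2, supporting them as a clade.
Only D and X show the derived state '+' for C3, supporting them as a clade.
C4 (derived state '+') is shared by all ingroup taxa — unites the whole ingroup.
Only E and U show the derived state '-' for C5, supporting them as a clade.
Most parsimonious ingroup topology: (((E,U),L),(X,D)).
E and U form a cherry on this tree, so they are sister taxa.

U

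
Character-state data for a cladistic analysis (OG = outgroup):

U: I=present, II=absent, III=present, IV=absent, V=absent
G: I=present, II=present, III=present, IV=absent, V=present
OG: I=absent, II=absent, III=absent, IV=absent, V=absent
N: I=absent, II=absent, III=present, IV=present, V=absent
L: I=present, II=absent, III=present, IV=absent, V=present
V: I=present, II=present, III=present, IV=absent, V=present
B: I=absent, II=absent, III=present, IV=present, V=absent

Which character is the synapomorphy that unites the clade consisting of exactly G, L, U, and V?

I

The outgroup has state 'absent' for every character, so 'present' is the derived state throughout.
I: derived state 'present' in G, L, U, and V only — synapomorphy for {G, L, U, V}.
II: derived state 'present' in G and V only — synapomorphy for {G, V}.
III (derived state 'present') is shared by all ingroup taxa — unites the whole ingroup.
IV: derived state 'present' in B and N only — synapomorphy for {B, N}.
V (derived state 'present') is shared by G, L, and V — a synapomorphy uniting that clade.
Most parsimonious ingroup topology: ((U,((G,V),L)),(B,N)).
The clade {G, L, U, V} is supported by I: its derived state 'present' occurs in exactly those taxa and in no other taxon (including the outgroup).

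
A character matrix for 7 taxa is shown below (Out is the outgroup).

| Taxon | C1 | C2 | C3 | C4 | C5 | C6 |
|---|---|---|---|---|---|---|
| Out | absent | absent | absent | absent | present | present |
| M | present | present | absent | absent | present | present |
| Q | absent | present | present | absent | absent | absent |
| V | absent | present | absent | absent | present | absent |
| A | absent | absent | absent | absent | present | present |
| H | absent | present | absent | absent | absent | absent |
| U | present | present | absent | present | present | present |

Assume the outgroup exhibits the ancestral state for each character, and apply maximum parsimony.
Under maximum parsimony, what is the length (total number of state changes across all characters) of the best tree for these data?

6

Character polarity is set by the outgroup: the derived state is whichever differs from the outgroup's state, so for C5, C6 the derived state is 'absent', and for the remaining characters it is 'present'.
C1 (derived state 'present') is shared by M and U — a synapomorphy uniting that clade.
C2: derived state 'present' in H, M, Q, U, and V only — synapomorphy for {H, M, Q, U, V}.
C3: derived state 'present' in Q only — an autapomorphy, so it tells us nothing about relationships among taxa.
C4: derived state 'present' in U only — an autapomorphy, so it tells us nothing about relationships among taxa.
Only H and Q show the derived state 'absent' for C5, supporting them as a clade.
Only H, Q, and V show the derived state 'absent' for C6, supporting them as a clade.
Most parsimonious ingroup topology: (((M,U),((Q,H),V)),A).
Changes per character on this tree: C1: 1; C2: 1; C3: 1; C4: 1; C5: 1; C6: 1.
Total = 6.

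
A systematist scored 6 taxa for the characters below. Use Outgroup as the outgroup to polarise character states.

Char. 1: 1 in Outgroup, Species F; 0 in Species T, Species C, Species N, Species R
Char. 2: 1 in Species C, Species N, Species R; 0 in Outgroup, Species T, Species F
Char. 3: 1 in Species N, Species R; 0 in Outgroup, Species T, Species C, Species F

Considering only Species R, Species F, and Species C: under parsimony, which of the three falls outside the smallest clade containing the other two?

Character polarity is set by the outgroup: the derived state is whichever differs from the outgroup's state, so for Char. 1 the derived state is '0', and for the remaining characters it is '1'.
Char. 1: derived state '0' in Species C, Species N, Species R, and Species T only — synapomorphy for {Species C, Species N, Species R, Species T}.
Only Species C, Species N, and Species R show the derived state '1' for Char. 2, supporting them as a clade.
Char. 3: derived state '1' in Species N and Species R only — synapomorphy for {Species N, Species R}.
Most parsimonious ingroup topology: ((Species T,(Species C,(Species N,Species R))),Species F).
Species C and Species R share a more recent common ancestor with each other than either does with Species F, so Species F is the least closely related of the three.

Species F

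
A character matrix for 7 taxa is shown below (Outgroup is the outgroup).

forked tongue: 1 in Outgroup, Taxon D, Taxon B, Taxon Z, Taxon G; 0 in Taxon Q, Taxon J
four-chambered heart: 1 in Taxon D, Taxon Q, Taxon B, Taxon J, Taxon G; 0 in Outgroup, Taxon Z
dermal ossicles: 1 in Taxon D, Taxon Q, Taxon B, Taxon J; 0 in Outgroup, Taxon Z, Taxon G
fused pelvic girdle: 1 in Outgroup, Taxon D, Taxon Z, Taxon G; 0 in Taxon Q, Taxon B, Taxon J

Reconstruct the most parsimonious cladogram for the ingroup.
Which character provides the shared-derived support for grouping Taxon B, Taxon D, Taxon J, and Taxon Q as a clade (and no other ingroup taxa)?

dermal ossicles

Character polarity is set by the outgroup: the derived state is whichever differs from the outgroup's state, so for forked tongue, fused pelvic girdle the derived state is '0', and for the remaining characters it is '1'.
forked tongue: derived state '0' in Taxon J and Taxon Q only — synapomorphy for {Taxon J, Taxon Q}.
four-chambered heart (derived state '1') is shared by Taxon B, Taxon D, Taxon G, Taxon J, and Taxon Q — a synapomorphy uniting that clade.
dermal ossicles: derived state '1' in Taxon B, Taxon D, Taxon J, and Taxon Q only — synapomorphy for {Taxon B, Taxon D, Taxon J, Taxon Q}.
fused pelvic girdle (derived state '0') is shared by Taxon B, Taxon J, and Taxon Q — a synapomorphy uniting that clade.
Most parsimonious ingroup topology: (((Taxon D,((Taxon Q,Taxon J),Taxon B)),Taxon G),Taxon Z).
The clade {Taxon B, Taxon D, Taxon J, Taxon Q} is supported by dermal ossicles: its derived state '1' occurs in exactly those taxa and in no other taxon (including the outgroup).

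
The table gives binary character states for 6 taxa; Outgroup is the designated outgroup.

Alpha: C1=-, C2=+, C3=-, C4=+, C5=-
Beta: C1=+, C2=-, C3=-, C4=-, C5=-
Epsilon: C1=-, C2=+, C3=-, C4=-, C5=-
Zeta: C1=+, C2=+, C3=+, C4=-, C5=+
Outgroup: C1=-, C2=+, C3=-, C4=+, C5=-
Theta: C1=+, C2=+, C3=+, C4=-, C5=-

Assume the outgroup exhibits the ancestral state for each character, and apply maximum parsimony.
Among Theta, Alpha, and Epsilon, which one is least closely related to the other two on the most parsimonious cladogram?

Alpha

Character polarity is set by the outgroup: the derived state is whichever differs from the outgroup's state, so for C2, C4 the derived state is '-', and for the remaining characters it is '+'.
C1: derived state '+' in Beta, Theta, and Zeta only — synapomorphy for {Beta, Theta, Zeta}.
C2 (derived state '-') is unique to Beta (autapomorphy; uninformative for grouping).
C3 (derived state '+') is shared by Theta and Zeta — a synapomorphy uniting that clade.
C4 (derived state '-') is shared by Beta, Epsilon, Theta, and Zeta — a synapomorphy uniting that clade.
C5 (derived state '+') is unique to Zeta (autapomorphy; uninformative for grouping).
Most parsimonious ingroup topology: ((Epsilon,((Zeta,Theta),Beta)),Alpha).
Theta and Epsilon share a more recent common ancestor with each other than either does with Alpha, so Alpha is the least closely related of the three.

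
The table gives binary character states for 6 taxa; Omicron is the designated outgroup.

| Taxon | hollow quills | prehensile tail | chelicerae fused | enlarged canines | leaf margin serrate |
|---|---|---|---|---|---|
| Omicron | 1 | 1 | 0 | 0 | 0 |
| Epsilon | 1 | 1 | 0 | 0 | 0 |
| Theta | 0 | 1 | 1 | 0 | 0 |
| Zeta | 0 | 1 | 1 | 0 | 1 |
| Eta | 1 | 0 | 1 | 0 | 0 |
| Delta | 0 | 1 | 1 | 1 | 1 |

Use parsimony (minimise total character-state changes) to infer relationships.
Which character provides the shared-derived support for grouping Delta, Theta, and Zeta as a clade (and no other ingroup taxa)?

Character polarity is set by the outgroup: the derived state is whichever differs from the outgroup's state, so for hollow quills, prehensile tail the derived state is '0', and for the remaining characters it is '1'.
Only Delta, Theta, and Zeta show the derived state '0' for hollow quills, supporting them as a clade.
prehensile tail: derived state '0' in Eta only — an autapomorphy, so it tells us nothing about relationships among taxa.
chelicerae fused (derived state '1') is shared by Delta, Eta, Theta, and Zeta — a synapomorphy uniting that clade.
enlarged canines (derived state '1') is unique to Delta (autapomorphy; uninformative for grouping).
leaf margin serrate: derived state '1' in Delta and Zeta only — synapomorphy for {Delta, Zeta}.
Most parsimonious ingroup topology: (Epsilon,((Theta,(Zeta,Delta)),Eta)).
The clade {Delta, Theta, Zeta} is supported by hollow quills: its derived state '0' occurs in exactly those taxa and in no other taxon (including the outgroup).

hollow quills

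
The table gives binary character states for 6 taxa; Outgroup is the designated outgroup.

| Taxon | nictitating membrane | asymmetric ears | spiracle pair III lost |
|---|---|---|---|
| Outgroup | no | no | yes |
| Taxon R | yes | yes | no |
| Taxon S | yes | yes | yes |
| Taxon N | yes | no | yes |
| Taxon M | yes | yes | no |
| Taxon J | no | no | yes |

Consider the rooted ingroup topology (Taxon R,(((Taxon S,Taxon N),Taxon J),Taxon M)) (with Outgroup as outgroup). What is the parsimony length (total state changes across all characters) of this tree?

7

Map each character onto (Taxon R,(((Taxon S,Taxon N),Taxon J),Taxon M)) (rooted by Outgroup) and count the minimum state changes it requires (Fitch parsimony):
nictitating membrane: 2; asymmetric ears: 3; spiracle pair III lost: 2.
Total tree length = 7.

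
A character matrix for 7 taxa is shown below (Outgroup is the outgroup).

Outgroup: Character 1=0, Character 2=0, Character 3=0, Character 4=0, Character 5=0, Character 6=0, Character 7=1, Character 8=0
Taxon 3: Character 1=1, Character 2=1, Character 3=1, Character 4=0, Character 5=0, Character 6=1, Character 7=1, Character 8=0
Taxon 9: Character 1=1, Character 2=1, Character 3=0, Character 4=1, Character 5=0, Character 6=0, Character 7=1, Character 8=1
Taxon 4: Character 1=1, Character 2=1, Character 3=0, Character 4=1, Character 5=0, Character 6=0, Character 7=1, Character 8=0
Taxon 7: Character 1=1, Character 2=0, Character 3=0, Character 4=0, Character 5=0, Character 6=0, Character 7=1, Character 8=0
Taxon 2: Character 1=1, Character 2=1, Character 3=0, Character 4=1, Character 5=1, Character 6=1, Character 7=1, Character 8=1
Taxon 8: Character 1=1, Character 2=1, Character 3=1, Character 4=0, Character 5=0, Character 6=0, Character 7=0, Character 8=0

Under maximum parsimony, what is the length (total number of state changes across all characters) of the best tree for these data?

9

Character polarity is set by the outgroup: the derived state is whichever differs from the outgroup's state, so for Character 7 the derived state is '0', and for the remaining characters it is '1'.
All ingroup taxa share the derived state '1' for Character 1; it defines the ingroup but does not resolve relationships within it.
Character 2 (derived state '1') is shared by Taxon 2, Taxon 3, Taxon 4, Taxon 8, and Taxon 9 — a synapomorphy uniting that clade.
Character 3: derived state '1' in Taxon 3 and Taxon 8 only — synapomorphy for {Taxon 3, Taxon 8}.
Only Taxon 2, Taxon 4, and Taxon 9 show the derived state '1' for Character 4, supporting them as a clade.
Character 5: derived state '1' in Taxon 2 only — an autapomorphy, so it tells us nothing about relationships among taxa.
Character 6 groups Taxon 2 and Taxon 3, which is incompatible with the clades supported by the remaining characters; treating it as convergent (homoplasy) costs fewer steps than any alternative tree.
Character 7: derived state '0' in Taxon 8 only — an autapomorphy, so it tells us nothing about relationships among taxa.
Character 8: derived state '1' in Taxon 2 and Taxon 9 only — synapomorphy for {Taxon 2, Taxon 9}.
Most parsimonious ingroup topology: (((Taxon 3,Taxon 8),((Taxon 9,Taxon 2),Taxon 4)),Taxon 7).
Changes per character on this tree: Character 1: 1; Character 2: 1; Character 3: 1; Character 4: 1; Character 5: 1; Character 6: 2; Character 7: 1; Character 8: 1.
Total = 9.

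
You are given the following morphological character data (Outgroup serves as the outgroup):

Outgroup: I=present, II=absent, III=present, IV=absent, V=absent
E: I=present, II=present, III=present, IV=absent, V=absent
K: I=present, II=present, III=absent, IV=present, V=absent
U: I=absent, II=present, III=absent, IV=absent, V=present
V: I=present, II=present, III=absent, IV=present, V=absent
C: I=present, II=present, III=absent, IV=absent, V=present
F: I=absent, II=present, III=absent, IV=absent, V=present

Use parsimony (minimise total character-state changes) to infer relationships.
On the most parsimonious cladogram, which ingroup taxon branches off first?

E

Character polarity is set by the outgroup: the derived state is whichever differs from the outgroup's state, so for I, III the derived state is 'absent', and for the remaining characters it is 'present'.
I: derived state 'absent' in F and U only — synapomorphy for {F, U}.
II (derived state 'present') is shared by all ingroup taxa — unites the whole ingroup.
Only C, F, K, U, and V show the derived state 'absent' for III, supporting them as a clade.
IV (derived state 'present') is shared by K and V — a synapomorphy uniting that clade.
V (derived state 'present') is shared by C, F, and U — a synapomorphy uniting that clade.
Most parsimonious ingroup topology: (E,((K,V),((U,F),C))).
E is sister to the clade containing all other ingroup taxa, so it is the earliest-diverging (most basal) ingroup lineage.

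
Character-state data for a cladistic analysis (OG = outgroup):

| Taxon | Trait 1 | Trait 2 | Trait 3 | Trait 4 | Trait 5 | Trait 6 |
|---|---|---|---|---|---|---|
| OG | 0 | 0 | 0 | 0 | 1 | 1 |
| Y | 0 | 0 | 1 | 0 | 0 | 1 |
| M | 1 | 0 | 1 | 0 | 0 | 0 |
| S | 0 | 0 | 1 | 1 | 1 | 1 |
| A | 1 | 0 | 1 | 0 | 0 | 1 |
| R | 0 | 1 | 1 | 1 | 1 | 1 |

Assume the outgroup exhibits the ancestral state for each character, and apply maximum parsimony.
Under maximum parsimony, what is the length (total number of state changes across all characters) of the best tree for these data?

6

Character polarity is set by the outgroup: the derived state is whichever differs from the outgroup's state, so for Trait 5, Trait 6 the derived state is '0', and for the remaining characters it is '1'.
Only A and M show the derived state '1' for Trait 1, supporting them as a clade.
Trait 2 (derived state '1') is unique to R (autapomorphy; uninformative for grouping).
All ingroup taxa share the derived state '1' for Trait 3; it defines the ingroup but does not resolve relationships within it.
Trait 4: derived state '1' in R and S only — synapomorphy for {R, S}.
Only A, M, and Y show the derived state '0' for Trait 5, supporting them as a clade.
Trait 6: derived state '0' in M only — an autapomorphy, so it tells us nothing about relationships among taxa.
Most parsimonious ingroup topology: (((A,M),Y),(S,R)).
Changes per character on this tree: Trait 1: 1; Trait 2: 1; Trait 3: 1; Trait 4: 1; Trait 5: 1; Trait 6: 1.
Total = 6.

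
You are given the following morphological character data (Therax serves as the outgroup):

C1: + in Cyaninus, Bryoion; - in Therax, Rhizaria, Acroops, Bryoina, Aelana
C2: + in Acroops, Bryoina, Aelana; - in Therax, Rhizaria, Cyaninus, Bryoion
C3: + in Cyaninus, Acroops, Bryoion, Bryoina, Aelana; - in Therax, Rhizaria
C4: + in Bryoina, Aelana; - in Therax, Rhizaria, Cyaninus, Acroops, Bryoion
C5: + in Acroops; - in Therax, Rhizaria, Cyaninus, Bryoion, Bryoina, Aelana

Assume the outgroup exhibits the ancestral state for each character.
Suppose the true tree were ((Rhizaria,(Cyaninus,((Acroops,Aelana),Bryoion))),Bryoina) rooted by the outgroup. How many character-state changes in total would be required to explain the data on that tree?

Map each character onto ((Rhizaria,(Cyaninus,((Acroops,Aelana),Bryoion))),Bryoina) (rooted by Therax) and count the minimum state changes it requires (Fitch parsimony):
C1: 2; C2: 2; C3: 2; C4: 2; C5: 1.
Total tree length = 9.

9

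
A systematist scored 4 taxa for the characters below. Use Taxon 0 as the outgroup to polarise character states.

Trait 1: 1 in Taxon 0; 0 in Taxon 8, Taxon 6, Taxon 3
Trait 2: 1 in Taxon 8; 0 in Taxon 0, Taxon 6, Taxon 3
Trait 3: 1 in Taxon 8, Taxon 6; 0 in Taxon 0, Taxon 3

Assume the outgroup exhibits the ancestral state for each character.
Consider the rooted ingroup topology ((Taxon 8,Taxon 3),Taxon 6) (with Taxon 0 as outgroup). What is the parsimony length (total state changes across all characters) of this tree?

Map each character onto ((Taxon 8,Taxon 3),Taxon 6) (rooted by Taxon 0) and count the minimum state changes it requires (Fitch parsimony):
Trait 1: 1; Trait 2: 1; Trait 3: 2.
Total tree length = 4.

4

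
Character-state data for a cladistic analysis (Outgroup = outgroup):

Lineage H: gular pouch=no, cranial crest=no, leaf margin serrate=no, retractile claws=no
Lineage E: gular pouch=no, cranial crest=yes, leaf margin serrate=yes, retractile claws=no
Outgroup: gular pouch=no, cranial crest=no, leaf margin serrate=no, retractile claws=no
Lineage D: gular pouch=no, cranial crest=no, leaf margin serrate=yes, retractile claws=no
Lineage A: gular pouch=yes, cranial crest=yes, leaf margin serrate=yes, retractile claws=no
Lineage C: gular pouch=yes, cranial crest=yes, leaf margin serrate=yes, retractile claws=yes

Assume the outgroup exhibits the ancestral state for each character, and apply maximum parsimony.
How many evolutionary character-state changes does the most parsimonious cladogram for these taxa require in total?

The outgroup has state 'no' for every character, so 'yes' is the derived state throughout.
Only Lineage A and Lineage C show the derived state 'yes' for gular pouch, supporting them as a clade.
cranial crest: derived state 'yes' in Lineage A, Lineage C, and Lineage E only — synapomorphy for {Lineage A, Lineage C, Lineage E}.
Only Lineage A, Lineage C, Lineage D, and Lineage E show the derived state 'yes' for leaf margin serrate, supporting them as a clade.
retractile claws: derived state 'yes' in Lineage C only — an autapomorphy, so it tells us nothing about relationships among taxa.
Most parsimonious ingroup topology: ((((Lineage A,Lineage C),Lineage E),Lineage D),Lineage H).
Changes per character on this tree: gular pouch: 1; cranial crest: 1; leaf margin serrate: 1; retractile claws: 1.
Total = 4.

4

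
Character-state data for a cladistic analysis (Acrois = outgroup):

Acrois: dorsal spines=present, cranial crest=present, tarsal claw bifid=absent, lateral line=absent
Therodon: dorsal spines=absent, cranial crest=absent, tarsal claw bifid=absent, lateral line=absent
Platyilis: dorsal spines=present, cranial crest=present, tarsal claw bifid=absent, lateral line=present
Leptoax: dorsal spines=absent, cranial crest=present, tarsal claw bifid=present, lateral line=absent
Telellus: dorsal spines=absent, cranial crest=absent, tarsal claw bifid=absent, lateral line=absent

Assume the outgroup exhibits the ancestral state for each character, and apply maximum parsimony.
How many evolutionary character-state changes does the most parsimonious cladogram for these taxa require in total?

4

Character polarity is set by the outgroup: the derived state is whichever differs from the outgroup's state, so for dorsal spines, cranial crest the derived state is 'absent', and for the remaining characters it is 'present'.
dorsal spines: derived state 'absent' in Leptoax, Telellus, and Therodon only — synapomorphy for {Leptoax, Telellus, Therodon}.
cranial crest (derived state 'absent') is shared by Telellus and Therodon — a synapomorphy uniting that clade.
tarsal claw bifid (derived state 'present') is unique to Leptoax (autapomorphy; uninformative for grouping).
lateral line: derived state 'present' in Platyilis only — an autapomorphy, so it tells us nothing about relationships among taxa.
Most parsimonious ingroup topology: (((Therodon,Telellus),Leptoax),Platyilis).
Changes per character on this tree: dorsal spines: 1; cranial crest: 1; tarsal claw bifid: 1; lateral line: 1.
Total = 4.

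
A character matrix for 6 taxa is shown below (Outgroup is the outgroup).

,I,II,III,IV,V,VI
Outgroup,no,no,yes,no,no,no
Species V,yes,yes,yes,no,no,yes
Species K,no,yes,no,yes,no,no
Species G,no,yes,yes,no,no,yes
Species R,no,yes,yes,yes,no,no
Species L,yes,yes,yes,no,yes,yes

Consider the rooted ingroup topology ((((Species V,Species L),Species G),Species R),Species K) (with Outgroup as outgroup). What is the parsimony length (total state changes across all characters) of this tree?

7

Map each character onto ((((Species V,Species L),Species G),Species R),Species K) (rooted by Outgroup) and count the minimum state changes it requires (Fitch parsimony):
I: 1; II: 1; III: 1; IV: 2; V: 1; VI: 1.
Total tree length = 7.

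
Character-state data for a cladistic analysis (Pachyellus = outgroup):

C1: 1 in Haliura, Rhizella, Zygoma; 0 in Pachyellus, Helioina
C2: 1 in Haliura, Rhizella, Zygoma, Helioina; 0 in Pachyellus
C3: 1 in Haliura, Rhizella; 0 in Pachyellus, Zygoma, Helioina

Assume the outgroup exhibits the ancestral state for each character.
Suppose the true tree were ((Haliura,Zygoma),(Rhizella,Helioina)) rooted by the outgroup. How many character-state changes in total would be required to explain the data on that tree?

5

Map each character onto ((Haliura,Zygoma),(Rhizella,Helioina)) (rooted by Pachyellus) and count the minimum state changes it requires (Fitch parsimony):
C1: 2; C2: 1; C3: 2.
Total tree length = 5.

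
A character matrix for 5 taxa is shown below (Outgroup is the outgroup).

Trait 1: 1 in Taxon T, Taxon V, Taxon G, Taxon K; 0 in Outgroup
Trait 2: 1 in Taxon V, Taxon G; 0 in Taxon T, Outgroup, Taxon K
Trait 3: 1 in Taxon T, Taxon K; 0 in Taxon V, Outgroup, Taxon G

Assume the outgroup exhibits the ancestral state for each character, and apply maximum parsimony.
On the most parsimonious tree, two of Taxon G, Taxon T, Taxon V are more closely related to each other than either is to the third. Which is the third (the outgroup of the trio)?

The outgroup has state '0' for every character, so '1' is the derived state throughout.
All ingroup taxa share the derived state '1' for Trait 1; it defines the ingroup but does not resolve relationships within it.
Trait 2 (derived state '1') is shared by Taxon G and Taxon V — a synapomorphy uniting that clade.
Only Taxon K and Taxon T show the derived state '1' for Trait 3, supporting them as a clade.
Most parsimonious ingroup topology: ((Taxon G,Taxon V),(Taxon T,Taxon K)).
Taxon G and Taxon V share a more recent common ancestor with each other than either does with Taxon T, so Taxon T is the least closely related of the three.

Taxon T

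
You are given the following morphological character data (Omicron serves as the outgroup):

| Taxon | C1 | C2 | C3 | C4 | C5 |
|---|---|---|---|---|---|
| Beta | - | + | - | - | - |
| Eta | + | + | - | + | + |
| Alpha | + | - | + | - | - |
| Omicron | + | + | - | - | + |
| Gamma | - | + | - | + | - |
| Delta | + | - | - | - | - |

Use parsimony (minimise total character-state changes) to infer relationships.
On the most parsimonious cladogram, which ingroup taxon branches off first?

Character polarity is set by the outgroup: the derived state is whichever differs from the outgroup's state, so for C1, C2, C5 the derived state is '-', and for the remaining characters it is '+'.
C1 (derived state '-') is shared by Beta and Gamma — a synapomorphy uniting that clade.
Only Alpha and Delta show the derived state '-' for C2, supporting them as a clade.
C3: derived state '+' in Alpha only — an autapomorphy, so it tells us nothing about relationships among taxa.
C4 groups Eta and Gamma, which is incompatible with the clades supported by the remaining characters; treating it as convergent (homoplasy) costs fewer steps than any alternative tree.
C5: derived state '-' in Alpha, Beta, Delta, and Gamma only — synapomorphy for {Alpha, Beta, Delta, Gamma}.
Most parsimonious ingroup topology: (((Beta,Gamma),(Alpha,Delta)),Eta).
Eta is sister to the clade containing all other ingroup taxa, so it is the earliest-diverging (most basal) ingroup lineage.

Eta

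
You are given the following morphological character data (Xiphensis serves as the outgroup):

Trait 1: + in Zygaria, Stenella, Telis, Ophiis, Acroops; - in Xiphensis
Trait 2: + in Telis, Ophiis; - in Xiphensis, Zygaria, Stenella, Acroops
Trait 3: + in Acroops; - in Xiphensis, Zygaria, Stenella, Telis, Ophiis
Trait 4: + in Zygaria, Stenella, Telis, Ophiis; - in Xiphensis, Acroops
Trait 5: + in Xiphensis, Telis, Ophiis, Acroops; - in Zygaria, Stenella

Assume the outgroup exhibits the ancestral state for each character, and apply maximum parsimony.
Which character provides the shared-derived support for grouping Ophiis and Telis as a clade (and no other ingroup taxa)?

Character polarity is set by the outgroup: the derived state is whichever differs from the outgroup's state, so for Trait 5 the derived state is '-', and for the remaining characters it is '+'.
Trait 1 (derived state '+') is shared by all ingroup taxa — unites the whole ingroup.
Trait 2: derived state '+' in Ophiis and Telis only — synapomorphy for {Ophiis, Telis}.
Trait 3: derived state '+' in Acroops only — an autapomorphy, so it tells us nothing about relationships among taxa.
Only Ophiis, Stenella, Telis, and Zygaria show the derived state '+' for Trait 4, supporting them as a clade.
Trait 5: derived state '-' in Stenella and Zygaria only — synapomorphy for {Stenella, Zygaria}.
Most parsimonious ingroup topology: (((Zygaria,Stenella),(Telis,Ophiis)),Acroops).
The clade {Ophiis, Telis} is supported by Trait 2: its derived state '+' occurs in exactly those taxa and in no other taxon (including the outgroup).

Trait 2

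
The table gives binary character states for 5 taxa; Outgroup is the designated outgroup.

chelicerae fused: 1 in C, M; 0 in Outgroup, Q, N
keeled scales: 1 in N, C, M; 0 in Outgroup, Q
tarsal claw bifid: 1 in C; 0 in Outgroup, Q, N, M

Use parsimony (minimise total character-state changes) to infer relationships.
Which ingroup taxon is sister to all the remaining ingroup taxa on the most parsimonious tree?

Q

The outgroup has state '0' for every character, so '1' is the derived state throughout.
Only C and M show the derived state '1' for chelicerae fused, supporting them as a clade.
keeled scales: derived state '1' in C, M, and N only — synapomorphy for {C, M, N}.
tarsal claw bifid: derived state '1' in C only — an autapomorphy, so it tells us nothing about relationships among taxa.
Most parsimonious ingroup topology: (Q,(N,(C,M))).
Q is sister to the clade containing all other ingroup taxa, so it is the earliest-diverging (most basal) ingroup lineage.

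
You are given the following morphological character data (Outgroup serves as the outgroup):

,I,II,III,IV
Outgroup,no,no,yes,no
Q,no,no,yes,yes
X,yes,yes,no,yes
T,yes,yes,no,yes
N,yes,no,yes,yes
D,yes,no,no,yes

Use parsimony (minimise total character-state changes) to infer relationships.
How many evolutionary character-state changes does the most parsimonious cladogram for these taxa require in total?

4

Character polarity is set by the outgroup: the derived state is whichever differs from the outgroup's state, so for III the derived state is 'no', and for the remaining characters it is 'yes'.
I: derived state 'yes' in D, N, T, and X only — synapomorphy for {D, N, T, X}.
II (derived state 'yes') is shared by T and X — a synapomorphy uniting that clade.
III: derived state 'no' in D, T, and X only — synapomorphy for {D, T, X}.
IV (derived state 'yes') is shared by all ingroup taxa — unites the whole ingroup.
Most parsimonious ingroup topology: (Q,(((X,T),D),N)).
Changes per character on this tree: I: 1; II: 1; III: 1; IV: 1.
Total = 4.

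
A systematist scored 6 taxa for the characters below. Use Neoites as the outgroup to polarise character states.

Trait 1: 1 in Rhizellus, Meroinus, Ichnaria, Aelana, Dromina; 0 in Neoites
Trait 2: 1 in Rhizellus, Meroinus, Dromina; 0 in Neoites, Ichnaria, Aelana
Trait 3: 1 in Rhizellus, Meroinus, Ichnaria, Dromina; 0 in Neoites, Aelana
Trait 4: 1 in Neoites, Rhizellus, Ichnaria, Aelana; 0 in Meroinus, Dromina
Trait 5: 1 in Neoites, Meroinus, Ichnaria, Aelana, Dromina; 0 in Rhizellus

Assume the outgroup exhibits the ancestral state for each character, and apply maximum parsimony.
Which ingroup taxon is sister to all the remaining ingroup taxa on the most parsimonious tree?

Aelana

Character polarity is set by the outgroup: the derived state is whichever differs from the outgroup's state, so for Trait 4, Trait 5 the derived state is '0', and for the remaining characters it is '1'.
All ingroup taxa share the derived state '1' for Trait 1; it defines the ingroup but does not resolve relationships within it.
Only Dromina, Meroinus, and Rhizellus show the derived state '1' for Trait 2, supporting them as a clade.
Trait 3: derived state '1' in Dromina, Ichnaria, Meroinus, and Rhizellus only — synapomorphy for {Dromina, Ichnaria, Meroinus, Rhizellus}.
Trait 4 (derived state '0') is shared by Dromina and Meroinus — a synapomorphy uniting that clade.
Trait 5: derived state '0' in Rhizellus only — an autapomorphy, so it tells us nothing about relationships among taxa.
Most parsimonious ingroup topology: ((((Meroinus,Dromina),Rhizellus),Ichnaria),Aelana).
Aelana is sister to the clade containing all other ingroup taxa, so it is the earliest-diverging (most basal) ingroup lineage.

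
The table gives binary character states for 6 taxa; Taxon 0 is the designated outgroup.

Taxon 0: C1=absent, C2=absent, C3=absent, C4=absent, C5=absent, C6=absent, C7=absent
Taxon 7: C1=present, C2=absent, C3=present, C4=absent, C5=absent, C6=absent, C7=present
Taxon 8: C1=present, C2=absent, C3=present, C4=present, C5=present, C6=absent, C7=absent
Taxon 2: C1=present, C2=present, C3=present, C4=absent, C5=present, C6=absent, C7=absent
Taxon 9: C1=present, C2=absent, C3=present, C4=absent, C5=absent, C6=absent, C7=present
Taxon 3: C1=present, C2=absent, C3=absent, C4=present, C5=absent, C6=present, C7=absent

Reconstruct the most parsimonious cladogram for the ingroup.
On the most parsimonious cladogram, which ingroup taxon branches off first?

Taxon 3

The outgroup has state 'absent' for every character, so 'present' is the derived state throughout.
C1 (derived state 'present') is shared by all ingroup taxa — unites the whole ingroup.
C2: derived state 'present' in Taxon 2 only — an autapomorphy, so it tells us nothing about relationships among taxa.
C3: derived state 'present' in Taxon 2, Taxon 7, Taxon 8, and Taxon 9 only — synapomorphy for {Taxon 2, Taxon 7, Taxon 8, Taxon 9}.
C4 groups Taxon 3 and Taxon 8, which is incompatible with the clades supported by the remaining characters; treating it as convergent (homoplasy) costs fewer steps than any alternative tree.
C5 (derived state 'present') is shared by Taxon 2 and Taxon 8 — a synapomorphy uniting that clade.
C6: derived state 'present' in Taxon 3 only — an autapomorphy, so it tells us nothing about relationships among taxa.
Only Taxon 7 and Taxon 9 show the derived state 'present' for C7, supporting them as a clade.
Most parsimonious ingroup topology: (((Taxon 7,Taxon 9),(Taxon 8,Taxon 2)),Taxon 3).
Taxon 3 is sister to the clade containing all other ingroup taxa, so it is the earliest-diverging (most basal) ingroup lineage.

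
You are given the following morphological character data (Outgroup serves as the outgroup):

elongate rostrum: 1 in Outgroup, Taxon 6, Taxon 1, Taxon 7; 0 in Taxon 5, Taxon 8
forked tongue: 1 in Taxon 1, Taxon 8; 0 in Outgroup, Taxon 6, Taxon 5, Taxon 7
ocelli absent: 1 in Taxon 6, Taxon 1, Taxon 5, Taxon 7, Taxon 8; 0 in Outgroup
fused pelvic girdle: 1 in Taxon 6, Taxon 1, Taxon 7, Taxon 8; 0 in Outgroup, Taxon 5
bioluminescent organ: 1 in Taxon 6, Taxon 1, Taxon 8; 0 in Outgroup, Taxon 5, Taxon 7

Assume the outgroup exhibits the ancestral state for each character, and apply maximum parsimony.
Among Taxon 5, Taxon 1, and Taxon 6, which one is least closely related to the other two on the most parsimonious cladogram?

Taxon 5

Character polarity is set by the outgroup: the derived state is whichever differs from the outgroup's state, so for elongate rostrum the derived state is '0', and for the remaining characters it is '1'.
elongate rostrum (state '0') occurs in Taxon 5 and Taxon 8 but conflicts with the nesting implied by the other characters — most parsimoniously interpreted as homoplasy.
Only Taxon 1 and Taxon 8 show the derived state '1' for forked tongue, supporting them as a clade.
All ingroup taxa share the derived state '1' for ocelli absent; it defines the ingroup but does not resolve relationships within it.
Only Taxon 1, Taxon 6, Taxon 7, and Taxon 8 show the derived state '1' for fused pelvic girdle, supporting them as a clade.
bioluminescent organ (derived state '1') is shared by Taxon 1, Taxon 6, and Taxon 8 — a synapomorphy uniting that clade.
Most parsimonious ingroup topology: (((Taxon 6,(Taxon 1,Taxon 8)),Taxon 7),Taxon 5).
Taxon 1 and Taxon 6 share a more recent common ancestor with each other than either does with Taxon 5, so Taxon 5 is the least closely related of the three.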